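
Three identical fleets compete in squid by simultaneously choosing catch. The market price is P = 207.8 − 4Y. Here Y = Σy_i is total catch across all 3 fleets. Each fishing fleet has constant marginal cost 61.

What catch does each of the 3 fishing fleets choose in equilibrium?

9.175

A representative fishing fleet's profit is π_i = y_i(207.8 − 4Y) − 61y_i, with Y = y_i + Σ_{j≠i} y_j.
First-order condition: 146.8 − 8y_i − 4Σ_{j≠i} y_j = 0.
Imposing symmetry (y_j = y for all j) turns Σ_{j≠i} y_j into 2y, so 146.8 = 16y and y = 9.175.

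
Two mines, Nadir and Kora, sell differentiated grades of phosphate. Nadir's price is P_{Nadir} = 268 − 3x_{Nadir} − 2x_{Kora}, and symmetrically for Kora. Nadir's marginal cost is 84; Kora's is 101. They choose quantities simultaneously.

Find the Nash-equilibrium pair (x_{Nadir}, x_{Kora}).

Mine Nadir's profit: π = x_{Nadir}(268 − 3x_{Nadir} − 2x_{Kora}) − 84x_{Nadir}.
∂π/∂x_{Nadir} = 184 − 6x_{Nadir} − 2x_{Kora} = 0 ⇒ x_{Nadir} = 92/3 − (1/3)x_{Kora}.
Similarly x_{Kora} = 167/6 − (1/3)x_{Nadir}.
Solving the two reaction functions simultaneously: (1 − (−1/3)(−1/3))x_{Nadir} = 92/3 − (1/3)·(167/6), so (8/9)x_{Nadir} = 385/18 and x_{Nadir} = 24.0625.
Then x_{Kora} = 167/6 − (1/3)·24.0625 = 19.8125.

24.0625, 19.8125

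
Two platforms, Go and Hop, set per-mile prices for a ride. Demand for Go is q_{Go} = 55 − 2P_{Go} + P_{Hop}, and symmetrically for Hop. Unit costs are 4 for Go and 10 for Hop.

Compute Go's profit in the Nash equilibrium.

Go's profit: π = (P_{Go} − 4)(55 − 2P_{Go} + P_{Hop}).
∂π/∂P_{Go} = 63 − 4P_{Go} + P_{Hop} = 0 ⇒ P_{Go} = 15.75 + 0.25P_{Hop}.
Similarly P_{Hop} = 18.75 + 0.25P_{Go}.
Plugging P_{Hop} into Go's best response: P_{Go} = 15.75 + 0.25(18.75 + 0.25P_{Go}) ⇒ 0.9375P_{Go} = 20.4375, so P_{Go} = 21.8.
Then P_{Hop} = 18.75 + 0.25·21.8 = 24.2.
q_{Go} = 55 − 2·21.8 + 24.2 = 35.6.
Profit = (21.8 − 4)·35.6 = 633.68.

633.68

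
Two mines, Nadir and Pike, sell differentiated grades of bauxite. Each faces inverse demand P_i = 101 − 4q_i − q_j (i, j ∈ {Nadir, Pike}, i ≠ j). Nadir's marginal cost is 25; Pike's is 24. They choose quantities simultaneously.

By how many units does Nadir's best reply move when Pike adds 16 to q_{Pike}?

Mine Nadir's profit: π = q_{Nadir}(101 − 4q_{Nadir} − q_{Pike}) − 25q_{Nadir}.
∂π/∂q_{Nadir} = 76 − 8q_{Nadir} − q_{Pike} = 0 ⇒ q_{Nadir} = 9.5 − 0.125q_{Pike}.
The reaction-function slope is −0.125, so a 16-unit rise in q_{Pike} moves q_{Nadir} by −0.125 × 16 = −2. Nadir's best response falls — the actions are strategic substitutes.

-2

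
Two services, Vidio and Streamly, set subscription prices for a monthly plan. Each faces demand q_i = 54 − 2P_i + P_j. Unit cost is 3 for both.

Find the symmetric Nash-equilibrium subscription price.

20

Vidio's profit: π = (P_{Vidio} − 3)(54 − 2P_{Vidio} + P_{Streamly}).
∂π/∂P_{Vidio} = 60 − 4P_{Vidio} + P_{Streamly} = 0 ⇒ P_{Vidio} = 15 + 0.25P_{Streamly}.
The game is symmetric, so in equilibrium P_{Streamly} = P_{Vidio}: the reaction function gives 0.75P_{Vidio} = 15, hence P_{Vidio} = 20.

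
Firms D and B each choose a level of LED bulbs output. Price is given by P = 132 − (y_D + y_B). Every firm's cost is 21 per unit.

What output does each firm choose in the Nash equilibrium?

37

Firm D's profit: π = y_D(132 − (y_D + y_B)) − 21y_D.
∂π/∂y_D = 111 − 2y_D − y_B = 0, so y_D = 55.5 − 0.5y_B.
By symmetry y_B = y_D; substituting into the reaction function, 1.5y_D = 55.5 and y_D = 37.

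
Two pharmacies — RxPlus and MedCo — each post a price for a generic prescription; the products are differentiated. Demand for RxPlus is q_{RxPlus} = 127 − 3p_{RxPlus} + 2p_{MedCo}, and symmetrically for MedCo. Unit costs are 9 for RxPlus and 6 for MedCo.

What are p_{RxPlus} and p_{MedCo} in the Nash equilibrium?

37.9375, 36.8125

RxPlus's profit: π = (p_{RxPlus} − 9)(127 − 3p_{RxPlus} + 2p_{MedCo}).
∂π/∂p_{RxPlus} = 154 − 6p_{RxPlus} + 2p_{MedCo} = 0 ⇒ p_{RxPlus} = 77/3 + (1/3)p_{MedCo}.
Similarly p_{MedCo} = 145/6 + (1/3)p_{RxPlus}.
Solving the two reaction functions simultaneously: (1 − (1/3)(1/3))p_{RxPlus} = 77/3 + (1/3)·(145/6), so (8/9)p_{RxPlus} = 607/18 and p_{RxPlus} = 37.9375.
Then p_{MedCo} = 145/6 + (1/3)·37.9375 = 36.8125.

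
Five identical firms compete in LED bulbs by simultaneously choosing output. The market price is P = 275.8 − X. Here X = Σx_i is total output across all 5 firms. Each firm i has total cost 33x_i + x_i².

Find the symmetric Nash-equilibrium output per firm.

A representative firm's profit is π_i = x_i(275.8 − X) − 33x_i − x_i², with X = x_i + Σ_{j≠i} x_j.
First-order condition: 242.8 − 4x_i − Σ_{j≠i} x_j = 0.
With identical firms, set every x_j = x: then 242.8 − 4x − 4x = 0, i.e. x = 242.8/8 = 30.35.

30.35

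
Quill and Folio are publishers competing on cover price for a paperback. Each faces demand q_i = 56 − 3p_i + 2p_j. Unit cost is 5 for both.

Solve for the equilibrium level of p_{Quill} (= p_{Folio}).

Quill's profit: π = (p_{Quill} − 5)(56 − 3p_{Quill} + 2p_{Folio}).
∂π/∂p_{Quill} = 71 − 6p_{Quill} + 2p_{Folio} = 0 ⇒ p_{Quill} = 71/6 + (1/3)p_{Folio}.
The game is symmetric, so in equilibrium p_{Folio} = p_{Quill}: the reaction function gives (2/3)p_{Quill} = 71/6, hence p_{Quill} = 17.75.

17.75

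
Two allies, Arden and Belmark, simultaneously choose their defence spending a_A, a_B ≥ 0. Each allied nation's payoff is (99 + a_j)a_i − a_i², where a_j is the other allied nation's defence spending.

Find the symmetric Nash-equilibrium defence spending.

Arden's payoff is (99 + a_B)a_A − a_A².
∂π/∂a_A = 99 + a_B − 2a_A = 0, so a_A = 49.5 + 0.5a_B.
By symmetry a_B = a_A; substituting into the reaction function, 0.5a_A = 49.5 and a_A = 99.

99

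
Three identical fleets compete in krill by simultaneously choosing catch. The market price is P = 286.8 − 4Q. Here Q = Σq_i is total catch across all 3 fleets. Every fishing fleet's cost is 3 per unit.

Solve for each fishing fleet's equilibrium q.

A representative fishing fleet's profit is π_i = q_i(286.8 − 4Q) − 3q_i, with Q = q_i + Σ_{j≠i} q_j.
First-order condition: 283.8 − 8q_i − 4Σ_{j≠i} q_j = 0.
With identical fishing fleets, set every q_j = q: then 283.8 − 8q − 8q = 0, i.e. q = 283.8/16 = 17.7375.

17.7375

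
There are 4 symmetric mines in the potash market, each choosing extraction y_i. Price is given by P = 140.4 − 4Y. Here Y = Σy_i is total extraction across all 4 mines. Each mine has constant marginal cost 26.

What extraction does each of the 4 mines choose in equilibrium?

5.72

A representative mine's profit is π_i = y_i(140.4 − 4Y) − 26y_i, with Y = y_i + Σ_{j≠i} y_j.
First-order condition: 114.4 − 8y_i − 4Σ_{j≠i} y_j = 0.
In a symmetric equilibrium every mine chooses the same y, so Σ_{j≠i} y_j = 3y. The condition becomes 114.4 − 20y = 0, giving y = 114.4/20 = 5.72.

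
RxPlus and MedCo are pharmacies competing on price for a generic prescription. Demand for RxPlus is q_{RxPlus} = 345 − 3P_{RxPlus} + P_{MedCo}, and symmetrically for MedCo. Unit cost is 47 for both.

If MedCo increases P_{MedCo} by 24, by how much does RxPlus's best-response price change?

RxPlus's profit: π = (P_{RxPlus} − 47)(345 − 3P_{RxPlus} + P_{MedCo}).
∂π/∂P_{RxPlus} = 486 − 6P_{RxPlus} + P_{MedCo} = 0 ⇒ P_{RxPlus} = 81 + (1/6)P_{MedCo}.
The reaction-function slope is 1/6, so a 24-unit rise in P_{MedCo} moves P_{RxPlus} by 1/6 × 24 = 4. RxPlus's best response rises — the actions are strategic complements.

4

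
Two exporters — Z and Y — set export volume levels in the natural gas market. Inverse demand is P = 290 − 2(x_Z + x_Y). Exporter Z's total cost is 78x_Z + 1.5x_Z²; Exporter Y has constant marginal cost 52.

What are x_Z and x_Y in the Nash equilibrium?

Exporter Z's profit: π = x_Z(290 − 2(x_Z + x_Y)) − 78x_Z − 1.5x_Z².
∂π/∂x_Z = 212 − 7x_Z − 2x_Y = 0, so x_Z = 212/7 − (2/7)x_Y.
For Y: ∂π/∂x_Y = 238 − 4x_Y − 2x_Z = 0 ⇒ x_Y = 59.5 − 0.5x_Z.
Solving the two reaction functions simultaneously: (1 − (−2/7)(−0.5))x_Z = 212/7 − (2/7)·59.5, so (6/7)x_Z = 93/7 and x_Z = 15.5.
Then x_Y = 59.5 − 0.5·15.5 = 51.75.

15.5, 51.75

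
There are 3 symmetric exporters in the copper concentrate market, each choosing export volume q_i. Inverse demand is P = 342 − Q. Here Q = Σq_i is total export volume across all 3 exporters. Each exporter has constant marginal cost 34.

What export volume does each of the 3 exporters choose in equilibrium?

A representative exporter's profit is π_i = q_i(342 − Q) − 34q_i, with Q = q_i + Σ_{j≠i} q_j.
First-order condition: 308 − 2q_i − Σ_{j≠i} q_j = 0.
Imposing symmetry (q_j = q for all j) turns Σ_{j≠i} q_j into 2q, so 308 = 4q and q = 77.

77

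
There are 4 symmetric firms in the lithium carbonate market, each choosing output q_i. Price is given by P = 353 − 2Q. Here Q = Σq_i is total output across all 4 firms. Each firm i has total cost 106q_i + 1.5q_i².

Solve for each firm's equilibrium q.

A representative firm's profit is π_i = q_i(353 − 2Q) − 106q_i − 1.5q_i², with Q = q_i + Σ_{j≠i} q_j.
First-order condition: 247 − 7q_i − 2Σ_{j≠i} q_j = 0.
In a symmetric equilibrium every firm chooses the same q, so Σ_{j≠i} q_j = 3q. The condition becomes 247 − 13q = 0, giving q = 247/13 = 19.

19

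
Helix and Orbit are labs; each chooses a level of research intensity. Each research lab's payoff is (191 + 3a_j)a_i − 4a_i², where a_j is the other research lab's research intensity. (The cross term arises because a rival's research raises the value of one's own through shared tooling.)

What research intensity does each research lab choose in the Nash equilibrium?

Helix's payoff is (191 + 3a_O)a_H − 4a_H².
∂π/∂a_H = 191 + 3a_O − 8a_H = 0, so a_H = 23.875 + 0.375a_O.
By symmetry a_O = a_H; substituting into the reaction function, 0.625a_H = 23.875 and a_H = 38.2.

38.2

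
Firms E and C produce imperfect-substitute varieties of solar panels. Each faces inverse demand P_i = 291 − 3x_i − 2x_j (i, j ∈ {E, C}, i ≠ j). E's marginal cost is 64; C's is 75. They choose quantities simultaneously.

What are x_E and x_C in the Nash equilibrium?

29.0625, 26.3125

Firm E's profit: π = x_E(291 − 3x_E − 2x_C) − 64x_E.
∂π/∂x_E = 227 − 6x_E − 2x_C = 0 ⇒ x_E = 227/6 − (1/3)x_C.
Similarly x_C = 36 − (1/3)x_E.
Plugging x_C into E's best response: x_E = 227/6 − (1/3)(36 − (1/3)x_E) ⇒ (8/9)x_E = 155/6, so x_E = 29.0625.
Then x_C = 36 − (1/3)·29.0625 = 26.3125.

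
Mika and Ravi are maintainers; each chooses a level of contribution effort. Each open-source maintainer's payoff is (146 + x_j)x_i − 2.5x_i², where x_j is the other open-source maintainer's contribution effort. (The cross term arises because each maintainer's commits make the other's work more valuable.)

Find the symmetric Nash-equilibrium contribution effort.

36.5

Mika's payoff is (146 + x_R)x_M − 2.5x_M².
∂π/∂x_M = 146 + x_R − 5x_M = 0, so x_M = 29.2 + 0.2x_R.
The game is symmetric, so in equilibrium x_R = x_M: the reaction function gives 0.8x_M = 29.2, hence x_M = 36.5.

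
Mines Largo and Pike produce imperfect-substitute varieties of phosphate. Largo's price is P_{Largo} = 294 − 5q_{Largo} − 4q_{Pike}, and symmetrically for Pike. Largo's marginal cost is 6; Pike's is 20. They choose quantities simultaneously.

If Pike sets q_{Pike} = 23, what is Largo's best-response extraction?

Mine Largo's profit: π = q_{Largo}(294 − 5q_{Largo} − 4q_{Pike}) − 6q_{Largo}.
∂π/∂q_{Largo} = 288 − 10q_{Largo} − 4q_{Pike} = 0 ⇒ q_{Largo} = 28.8 − 0.4q_{Pike}.
At q_{Pike} = 23: q_{Largo} = 28.8 − 0.4·23 = 19.6.

19.6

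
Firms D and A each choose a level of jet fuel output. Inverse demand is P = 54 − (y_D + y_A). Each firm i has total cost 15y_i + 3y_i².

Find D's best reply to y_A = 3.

4.5

Firm D's profit: π = y_D(54 − (y_D + y_A)) − 15y_D − 3y_D².
∂π/∂y_D = 39 − 8y_D − y_A = 0, so y_D = 4.875 − 0.125y_A.
At y_A = 3: y_D = 4.875 − 0.125·3 = 4.5.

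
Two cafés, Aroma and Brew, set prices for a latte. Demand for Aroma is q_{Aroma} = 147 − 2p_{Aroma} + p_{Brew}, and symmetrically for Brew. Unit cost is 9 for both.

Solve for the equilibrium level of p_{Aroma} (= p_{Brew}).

Aroma's profit: π = (p_{Aroma} − 9)(147 − 2p_{Aroma} + p_{Brew}).
∂π/∂p_{Aroma} = 165 − 4p_{Aroma} + p_{Brew} = 0 ⇒ p_{Aroma} = 41.25 + 0.25p_{Brew}.
By symmetry p_{Brew} = p_{Aroma}; substituting into the reaction function, 0.75p_{Aroma} = 41.25 and p_{Aroma} = 55.

55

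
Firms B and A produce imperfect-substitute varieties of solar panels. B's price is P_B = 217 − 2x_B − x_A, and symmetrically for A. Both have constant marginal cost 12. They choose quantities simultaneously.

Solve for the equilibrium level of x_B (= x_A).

41

Firm B's profit: π = x_B(217 − 2x_B − x_A) − 12x_B.
∂π/∂x_B = 205 − 4x_B − x_A = 0 ⇒ x_B = 51.25 − 0.25x_A.
Setting x_B = x_A in the reaction function: x_B = 51.25 − 0.25x_B, so x_B = 51.25 / 1.25 = 41.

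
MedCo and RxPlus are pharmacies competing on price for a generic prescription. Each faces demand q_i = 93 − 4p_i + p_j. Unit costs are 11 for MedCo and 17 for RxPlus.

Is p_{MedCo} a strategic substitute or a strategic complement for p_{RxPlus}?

MedCo's profit: π = (p_{MedCo} − 11)(93 − 4p_{MedCo} + p_{RxPlus}).
∂π/∂p_{MedCo} = 137 − 8p_{MedCo} + p_{RxPlus} = 0 ⇒ p_{MedCo} = 17.125 + 0.125p_{RxPlus}.
The best-response slope dp_{MedCo}/dp_{RxPlus} = 0.125 > 0: the reaction function is upward-sloping, so the choices are strategic complements.

strategic complements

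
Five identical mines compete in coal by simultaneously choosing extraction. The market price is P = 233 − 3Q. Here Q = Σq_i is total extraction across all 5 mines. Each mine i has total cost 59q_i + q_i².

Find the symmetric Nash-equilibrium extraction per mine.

8.7

A representative mine's profit is π_i = q_i(233 − 3Q) − 59q_i − q_i², with Q = q_i + Σ_{j≠i} q_j.
First-order condition: 174 − 8q_i − 3Σ_{j≠i} q_j = 0.
With identical mines, set every q_j = q: then 174 − 8q − 12q = 0, i.e. q = 174/20 = 8.7.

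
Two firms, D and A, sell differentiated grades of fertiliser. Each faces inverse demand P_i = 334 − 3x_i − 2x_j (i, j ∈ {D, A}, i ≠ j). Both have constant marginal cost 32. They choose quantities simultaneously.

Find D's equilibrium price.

Firm D's profit: π = x_D(334 − 3x_D − 2x_A) − 32x_D.
∂π/∂x_D = 302 − 6x_D − 2x_A = 0 ⇒ x_D = 151/3 − (1/3)x_A.
Setting x_D = x_A in the reaction function: x_D = 151/3 − (1/3)x_D, so x_D = (151/3) / (4/3) = 37.75.
P_D = 334 − 3·37.75 − 2·37.75 = 145.25.

145.25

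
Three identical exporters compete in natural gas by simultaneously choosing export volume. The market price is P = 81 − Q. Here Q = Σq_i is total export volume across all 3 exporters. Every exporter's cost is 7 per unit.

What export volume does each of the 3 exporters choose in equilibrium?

18.5

A representative exporter's profit is π_i = q_i(81 − Q) − 7q_i, with Q = q_i + Σ_{j≠i} q_j.
First-order condition: 74 − 2q_i − Σ_{j≠i} q_j = 0.
Imposing symmetry (q_j = q for all j) turns Σ_{j≠i} q_j into 2q, so 74 = 4q and q = 18.5.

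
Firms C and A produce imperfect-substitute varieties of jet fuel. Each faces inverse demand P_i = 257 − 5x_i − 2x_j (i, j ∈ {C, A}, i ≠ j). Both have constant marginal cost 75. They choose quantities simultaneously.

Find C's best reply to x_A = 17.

14.8

Firm C's profit: π = x_C(257 − 5x_C − 2x_A) − 75x_C.
∂π/∂x_C = 182 − 10x_C − 2x_A = 0 ⇒ x_C = 18.2 − 0.2x_A.
At x_A = 17: x_C = 18.2 − 0.2·17 = 14.8.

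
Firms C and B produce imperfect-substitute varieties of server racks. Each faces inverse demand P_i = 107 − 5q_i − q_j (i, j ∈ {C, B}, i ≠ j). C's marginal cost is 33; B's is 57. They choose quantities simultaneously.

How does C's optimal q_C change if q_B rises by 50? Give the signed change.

-5

Firm C's profit: π = q_C(107 − 5q_C − q_B) − 33q_C.
∂π/∂q_C = 74 − 10q_C − q_B = 0 ⇒ q_C = 7.4 − 0.1q_B.
The reaction-function slope is −0.1, so a 50-unit rise in q_B moves q_C by −0.1 × 50 = −5. C's best response falls — the actions are strategic substitutes.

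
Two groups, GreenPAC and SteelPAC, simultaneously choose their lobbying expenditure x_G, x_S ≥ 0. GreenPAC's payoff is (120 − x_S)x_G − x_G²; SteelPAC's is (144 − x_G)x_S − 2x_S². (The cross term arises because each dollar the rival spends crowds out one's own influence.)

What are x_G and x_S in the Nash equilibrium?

Expanding GreenPAC's payoff: 120x_G − x_Sx_G − x_G².
∂π/∂x_G = 120 − x_S − 2x_G = 0, so x_G = 60 − 0.5x_S.
Likewise for SteelPAC: x_S = 36 − 0.25x_G.
Solving the two reaction functions simultaneously: (1 − (−0.5)(−0.25))x_G = 60 − 0.5·36, so 0.875x_G = 42 and x_G = 48.
Then x_S = 36 − 0.25·48 = 24.

48, 24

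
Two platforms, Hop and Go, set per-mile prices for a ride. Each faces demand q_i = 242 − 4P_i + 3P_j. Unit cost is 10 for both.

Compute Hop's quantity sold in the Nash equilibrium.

185.6

Hop's profit: π = (P_{Hop} − 10)(242 − 4P_{Hop} + 3P_{Go}).
∂π/∂P_{Hop} = 282 − 8P_{Hop} + 3P_{Go} = 0 ⇒ P_{Hop} = 35.25 + 0.375P_{Go}.
Setting P_{Hop} = P_{Go} in the reaction function: P_{Hop} = 35.25 + 0.375P_{Hop}, so P_{Hop} = 35.25 / 0.625 = 56.4.
q_{Hop} = 242 − 4·56.4 + 3·56.4 = 185.6.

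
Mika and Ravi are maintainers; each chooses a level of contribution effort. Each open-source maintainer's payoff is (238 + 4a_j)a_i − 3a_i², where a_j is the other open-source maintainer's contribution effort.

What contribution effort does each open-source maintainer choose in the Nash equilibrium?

119

Mika's payoff is (238 + 4a_R)a_M − 3a_M².
∂π/∂a_M = 238 + 4a_R − 6a_M = 0, so a_M = 119/3 + (2/3)a_R.
Setting a_M = a_R in the reaction function: a_M = 119/3 + (2/3)a_M, so a_M = (119/3) / (1/3) = 119.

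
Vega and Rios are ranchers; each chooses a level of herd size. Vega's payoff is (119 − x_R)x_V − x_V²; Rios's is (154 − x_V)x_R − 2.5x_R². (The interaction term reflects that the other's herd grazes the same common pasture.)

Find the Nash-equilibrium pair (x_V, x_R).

49, 21

Expanding Vega's payoff: 119x_V − x_Rx_V − x_V².
∂π/∂x_V = 119 − x_R − 2x_V = 0, so x_V = 59.5 − 0.5x_R.
Likewise for Rios: x_R = 30.8 − 0.2x_V.
Solving the two reaction functions simultaneously: (1 − (−0.5)(−0.2))x_V = 59.5 − 0.5·30.8, so 0.9x_V = 44.1 and x_V = 49.
Then x_R = 30.8 − 0.2·49 = 21.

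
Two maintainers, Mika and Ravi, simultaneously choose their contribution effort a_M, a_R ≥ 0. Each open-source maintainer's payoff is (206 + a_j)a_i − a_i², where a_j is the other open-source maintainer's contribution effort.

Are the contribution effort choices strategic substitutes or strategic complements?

strategic complements

Mika's payoff is (206 + a_R)a_M − a_M².
∂π/∂a_M = 206 + a_R − 2a_M = 0, so a_M = 103 + 0.5a_R.
The best-response slope da_M/da_R = 0.5 > 0: the reaction function is upward-sloping, so the choices are strategic complements.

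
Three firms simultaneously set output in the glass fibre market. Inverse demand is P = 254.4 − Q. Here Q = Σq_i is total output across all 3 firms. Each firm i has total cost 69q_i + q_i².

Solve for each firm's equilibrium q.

30.9

A representative firm's profit is π_i = q_i(254.4 − Q) − 69q_i − q_i², with Q = q_i + Σ_{j≠i} q_j.
First-order condition: 185.4 − 4q_i − Σ_{j≠i} q_j = 0.
In a symmetric equilibrium every firm chooses the same q, so Σ_{j≠i} q_j = 2q. The condition becomes 185.4 − 6q = 0, giving q = 185.4/6 = 30.9.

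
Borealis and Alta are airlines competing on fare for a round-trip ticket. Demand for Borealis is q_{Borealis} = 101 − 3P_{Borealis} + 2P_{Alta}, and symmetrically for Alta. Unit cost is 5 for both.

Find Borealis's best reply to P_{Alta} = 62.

Borealis's profit: π = (P_{Borealis} − 5)(101 − 3P_{Borealis} + 2P_{Alta}).
∂π/∂P_{Borealis} = 116 − 6P_{Borealis} + 2P_{Alta} = 0 ⇒ P_{Borealis} = 58/3 + (1/3)P_{Alta}.
At P_{Alta} = 62: P_{Borealis} = 58/3 + (1/3)·62 = 40.

40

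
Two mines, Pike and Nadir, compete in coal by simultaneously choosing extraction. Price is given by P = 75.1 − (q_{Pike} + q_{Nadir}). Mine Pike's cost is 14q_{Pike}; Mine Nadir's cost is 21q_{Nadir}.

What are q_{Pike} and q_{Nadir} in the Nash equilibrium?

22.7, 15.7

Mine Pike's profit: π = q_{Pike}(75.1 − (q_{Pike} + q_{Nadir})) − 14q_{Pike}.
∂π/∂q_{Pike} = 61.1 − 2q_{Pike} − q_{Nadir} = 0, so q_{Pike} = 30.55 − 0.5q_{Nadir}.
By the same steps for Nadir: q_{Nadir} = 27.05 − 0.5q_{Pike}.
Solving the two reaction functions simultaneously: (1 − (−0.5)(−0.5))q_{Pike} = 30.55 − 0.5·27.05, so 0.75q_{Pike} = 17.025 and q_{Pike} = 22.7.
Then q_{Nadir} = 27.05 − 0.5·22.7 = 15.7.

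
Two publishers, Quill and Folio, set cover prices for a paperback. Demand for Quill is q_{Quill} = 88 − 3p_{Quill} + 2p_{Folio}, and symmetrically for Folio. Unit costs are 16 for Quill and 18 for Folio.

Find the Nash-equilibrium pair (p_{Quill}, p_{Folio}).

34.375, 35.125

Quill's profit: π = (p_{Quill} − 16)(88 − 3p_{Quill} + 2p_{Folio}).
∂π/∂p_{Quill} = 136 − 6p_{Quill} + 2p_{Folio} = 0 ⇒ p_{Quill} = 68/3 + (1/3)p_{Folio}.
Similarly p_{Folio} = 71/3 + (1/3)p_{Quill}.
Solving the two reaction functions simultaneously: (1 − (1/3)(1/3))p_{Quill} = 68/3 + (1/3)·(71/3), so (8/9)p_{Quill} = 275/9 and p_{Quill} = 34.375.
Then p_{Folio} = 71/3 + (1/3)·34.375 = 35.125.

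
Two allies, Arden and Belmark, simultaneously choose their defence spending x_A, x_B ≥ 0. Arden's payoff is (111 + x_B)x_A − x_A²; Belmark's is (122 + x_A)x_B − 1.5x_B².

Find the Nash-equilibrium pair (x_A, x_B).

Expanding Arden's payoff: 111x_A + x_Bx_A − x_A².
∂π/∂x_A = 111 + x_B − 2x_A = 0, so x_A = 55.5 + 0.5x_B.
Likewise for Belmark: x_B = 122/3 + (1/3)x_A.
Substituting the second reaction function into the first: x_A = 55.5 + 0.5(122/3 + (1/3)x_A), which gives (5/6)x_A = 455/6 ⇒ x_A = 91.
Then x_B = 122/3 + (1/3)·91 = 71.

91, 71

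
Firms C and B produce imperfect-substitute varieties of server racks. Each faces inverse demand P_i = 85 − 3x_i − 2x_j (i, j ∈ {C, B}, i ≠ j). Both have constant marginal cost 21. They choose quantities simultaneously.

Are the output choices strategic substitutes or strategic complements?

strategic substitutes

Firm C's profit: π = x_C(85 − 3x_C − 2x_B) − 21x_C.
∂π/∂x_C = 64 − 6x_C − 2x_B = 0 ⇒ x_C = 32/3 − (1/3)x_B.
The best-response slope dx_C/dx_B = −1/3 < 0: the reaction function is downward-sloping, so the choices are strategic substitutes.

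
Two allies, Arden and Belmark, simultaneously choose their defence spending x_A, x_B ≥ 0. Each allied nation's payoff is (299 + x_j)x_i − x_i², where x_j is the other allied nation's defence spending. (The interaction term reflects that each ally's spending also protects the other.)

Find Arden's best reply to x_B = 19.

159

Arden's payoff is (299 + x_B)x_A − x_A².
∂π/∂x_A = 299 + x_B − 2x_A = 0, so x_A = 149.5 + 0.5x_B.
At x_B = 19: x_A = 149.5 + 0.5·19 = 159.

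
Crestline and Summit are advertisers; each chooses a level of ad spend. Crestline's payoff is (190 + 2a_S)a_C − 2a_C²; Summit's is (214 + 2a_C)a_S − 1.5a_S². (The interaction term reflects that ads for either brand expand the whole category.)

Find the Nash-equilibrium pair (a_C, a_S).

124.75, 154.5

Expanding Crestline's payoff: 190a_C + 2a_Sa_C − 2a_C².
∂π/∂a_C = 190 + 2a_S − 4a_C = 0, so a_C = 47.5 + 0.5a_S.
Likewise for Summit: a_S = 214/3 + (2/3)a_C.
Solving the two reaction functions simultaneously: (1 − (0.5)(2/3))a_C = 47.5 + 0.5·(214/3), so (2/3)a_C = 499/6 and a_C = 124.75.
Then a_S = 214/3 + (2/3)·124.75 = 154.5.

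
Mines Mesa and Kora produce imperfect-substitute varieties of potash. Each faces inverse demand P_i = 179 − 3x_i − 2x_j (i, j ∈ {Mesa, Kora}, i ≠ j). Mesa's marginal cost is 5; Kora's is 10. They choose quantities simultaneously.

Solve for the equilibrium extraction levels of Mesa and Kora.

22.0625, 20.8125

Mine Mesa's profit: π = x_{Mesa}(179 − 3x_{Mesa} − 2x_{Kora}) − 5x_{Mesa}.
∂π/∂x_{Mesa} = 174 − 6x_{Mesa} − 2x_{Kora} = 0 ⇒ x_{Mesa} = 29 − (1/3)x_{Kora}.
Similarly x_{Kora} = 169/6 − (1/3)x_{Mesa}.
Substituting the second reaction function into the first: x_{Mesa} = 29 − (1/3)(169/6 − (1/3)x_{Mesa}), which gives (8/9)x_{Mesa} = 353/18 ⇒ x_{Mesa} = 22.0625.
Then x_{Kora} = 169/6 − (1/3)·22.0625 = 20.8125.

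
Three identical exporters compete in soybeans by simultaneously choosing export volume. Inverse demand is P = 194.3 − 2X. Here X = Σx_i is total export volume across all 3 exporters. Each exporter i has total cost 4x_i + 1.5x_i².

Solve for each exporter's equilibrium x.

17.3

A representative exporter's profit is π_i = x_i(194.3 − 2X) − 4x_i − 1.5x_i², with X = x_i + Σ_{j≠i} x_j.
First-order condition: 190.3 − 7x_i − 2Σ_{j≠i} x_j = 0.
In a symmetric equilibrium every exporter chooses the same x, so Σ_{j≠i} x_j = 2x. The condition becomes 190.3 − 11x = 0, giving x = 190.3/11 = 17.3.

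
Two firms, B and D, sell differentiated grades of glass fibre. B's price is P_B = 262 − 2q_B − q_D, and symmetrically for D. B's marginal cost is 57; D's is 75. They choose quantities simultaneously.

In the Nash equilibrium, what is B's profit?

3561.68

Firm B's profit: π = q_B(262 − 2q_B − q_D) − 57q_B.
∂π/∂q_B = 205 − 4q_B − q_D = 0 ⇒ q_B = 51.25 − 0.25q_D.
Similarly q_D = 46.75 − 0.25q_B.
Plugging q_D into B's best response: q_B = 51.25 − 0.25(46.75 − 0.25q_B) ⇒ 0.9375q_B = 39.5625, so q_B = 42.2.
Then q_D = 46.75 − 0.25·42.2 = 36.2.
P_B = 262 − 2·42.2 − 36.2 = 141.4.
Profit = (141.4 − 57)·42.2 = 3561.68.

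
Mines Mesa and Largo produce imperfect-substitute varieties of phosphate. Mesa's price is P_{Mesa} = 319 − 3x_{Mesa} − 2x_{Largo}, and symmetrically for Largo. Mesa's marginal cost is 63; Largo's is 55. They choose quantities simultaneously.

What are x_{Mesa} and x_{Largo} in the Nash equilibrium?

Mine Mesa's profit: π = x_{Mesa}(319 − 3x_{Mesa} − 2x_{Largo}) − 63x_{Mesa}.
∂π/∂x_{Mesa} = 256 − 6x_{Mesa} − 2x_{Largo} = 0 ⇒ x_{Mesa} = 128/3 − (1/3)x_{Largo}.
Similarly x_{Largo} = 44 − (1/3)x_{Mesa}.
Substituting the second reaction function into the first: x_{Mesa} = 128/3 − (1/3)(44 − (1/3)x_{Mesa}), which gives (8/9)x_{Mesa} = 28 ⇒ x_{Mesa} = 31.5.
Then x_{Largo} = 44 − (1/3)·31.5 = 33.5.

31.5, 33.5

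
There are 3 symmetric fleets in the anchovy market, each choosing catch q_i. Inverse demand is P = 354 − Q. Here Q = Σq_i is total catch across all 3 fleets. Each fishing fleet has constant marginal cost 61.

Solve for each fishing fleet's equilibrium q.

A representative fishing fleet's profit is π_i = q_i(354 − Q) − 61q_i, with Q = q_i + Σ_{j≠i} q_j.
First-order condition: 293 − 2q_i − Σ_{j≠i} q_j = 0.
With identical fishing fleets, set every q_j = q: then 293 − 2q − 2q = 0, i.e. q = 293/4 = 73.25.

73.25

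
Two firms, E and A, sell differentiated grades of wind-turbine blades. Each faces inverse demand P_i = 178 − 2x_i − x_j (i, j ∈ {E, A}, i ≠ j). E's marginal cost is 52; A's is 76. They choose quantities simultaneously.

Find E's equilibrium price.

105.6

Firm E's profit: π = x_E(178 − 2x_E − x_A) − 52x_E.
∂π/∂x_E = 126 − 4x_E − x_A = 0 ⇒ x_E = 31.5 − 0.25x_A.
Similarly x_A = 25.5 − 0.25x_E.
Substituting the second reaction function into the first: x_E = 31.5 − 0.25(25.5 − 0.25x_E), which gives 0.9375x_E = 25.125 ⇒ x_E = 26.8.
Then x_A = 25.5 − 0.25·26.8 = 18.8.
P_E = 178 − 2·26.8 − 18.8 = 105.6.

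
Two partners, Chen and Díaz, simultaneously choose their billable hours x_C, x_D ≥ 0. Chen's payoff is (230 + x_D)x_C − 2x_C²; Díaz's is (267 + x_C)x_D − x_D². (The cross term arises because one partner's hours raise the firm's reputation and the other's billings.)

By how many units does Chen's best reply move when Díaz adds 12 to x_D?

3

Expanding Chen's payoff: 230x_C + x_Dx_C − 2x_C².
∂π/∂x_C = 230 + x_D − 4x_C = 0, so x_C = 57.5 + 0.25x_D.
The reaction-function slope is 0.25, so a 12-unit rise in x_D moves x_C by 0.25 × 12 = 3. Chen's best response rises — the actions are strategic complements.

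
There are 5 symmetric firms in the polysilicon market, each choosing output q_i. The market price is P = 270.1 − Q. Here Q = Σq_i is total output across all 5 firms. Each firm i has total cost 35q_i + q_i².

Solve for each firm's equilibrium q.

29.3875

A representative firm's profit is π_i = q_i(270.1 − Q) − 35q_i − q_i², with Q = q_i + Σ_{j≠i} q_j.
First-order condition: 235.1 − 4q_i − Σ_{j≠i} q_j = 0.
In a symmetric equilibrium every firm chooses the same q, so Σ_{j≠i} q_j = 4q. The condition becomes 235.1 − 8q = 0, giving q = 235.1/8 = 29.3875.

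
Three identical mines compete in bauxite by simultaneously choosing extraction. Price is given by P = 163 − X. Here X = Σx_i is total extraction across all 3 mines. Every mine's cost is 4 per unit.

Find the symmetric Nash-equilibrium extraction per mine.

A representative mine's profit is π_i = x_i(163 − X) − 4x_i, with X = x_i + Σ_{j≠i} x_j.
First-order condition: 159 − 2x_i − Σ_{j≠i} x_j = 0.
Imposing symmetry (x_j = x for all j) turns Σ_{j≠i} x_j into 2x, so 159 = 4x and x = 39.75.

39.75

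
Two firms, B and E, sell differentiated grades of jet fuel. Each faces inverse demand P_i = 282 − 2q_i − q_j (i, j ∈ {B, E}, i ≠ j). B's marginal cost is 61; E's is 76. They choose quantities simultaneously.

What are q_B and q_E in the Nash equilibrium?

45.2, 40.2

Firm B's profit: π = q_B(282 − 2q_B − q_E) − 61q_B.
∂π/∂q_B = 221 − 4q_B − q_E = 0 ⇒ q_B = 55.25 − 0.25q_E.
Similarly q_E = 51.5 − 0.25q_B.
Solving the two reaction functions simultaneously: (1 − (−0.25)(−0.25))q_B = 55.25 − 0.25·51.5, so 0.9375q_B = 42.375 and q_B = 45.2.
Then q_E = 51.5 − 0.25·45.2 = 40.2.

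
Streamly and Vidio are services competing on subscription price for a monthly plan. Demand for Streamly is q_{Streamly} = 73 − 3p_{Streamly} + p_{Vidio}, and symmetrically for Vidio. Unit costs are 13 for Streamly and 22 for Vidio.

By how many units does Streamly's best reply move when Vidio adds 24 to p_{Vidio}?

4

Streamly's profit: π = (p_{Streamly} − 13)(73 − 3p_{Streamly} + p_{Vidio}).
∂π/∂p_{Streamly} = 112 − 6p_{Streamly} + p_{Vidio} = 0 ⇒ p_{Streamly} = 56/3 + (1/6)p_{Vidio}.
The reaction-function slope is 1/6, so a 24-unit rise in p_{Vidio} moves p_{Streamly} by 1/6 × 24 = 4. Streamly's best response rises — the actions are strategic complements.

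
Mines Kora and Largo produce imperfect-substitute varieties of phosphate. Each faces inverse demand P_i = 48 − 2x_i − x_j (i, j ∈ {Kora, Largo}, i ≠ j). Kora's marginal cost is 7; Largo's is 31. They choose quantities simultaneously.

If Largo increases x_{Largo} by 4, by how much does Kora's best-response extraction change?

Mine Kora's profit: π = x_{Kora}(48 − 2x_{Kora} − x_{Largo}) − 7x_{Kora}.
∂π/∂x_{Kora} = 41 − 4x_{Kora} − x_{Largo} = 0 ⇒ x_{Kora} = 10.25 − 0.25x_{Largo}.
The reaction-function slope is −0.25, so a 4-unit rise in x_{Largo} moves x_{Kora} by −0.25 × 4 = −1. Kora's best response falls — the actions are strategic substitutes.

-1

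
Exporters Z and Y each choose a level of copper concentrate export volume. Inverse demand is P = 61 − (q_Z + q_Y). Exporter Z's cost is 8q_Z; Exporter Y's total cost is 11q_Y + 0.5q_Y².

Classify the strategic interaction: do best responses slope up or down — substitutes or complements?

strategic substitutes

Exporter Z's profit: π = q_Z(61 − (q_Z + q_Y)) − 8q_Z.
∂π/∂q_Z = 53 − 2q_Z − q_Y = 0, so q_Z = 26.5 − 0.5q_Y.
The best-response slope dq_Z/dq_Y = −0.5 < 0: the reaction function is downward-sloping, so the choices are strategic substitutes.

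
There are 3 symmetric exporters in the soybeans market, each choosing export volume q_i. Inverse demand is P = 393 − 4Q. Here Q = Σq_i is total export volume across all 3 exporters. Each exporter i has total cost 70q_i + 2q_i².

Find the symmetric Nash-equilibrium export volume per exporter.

16.15

A representative exporter's profit is π_i = q_i(393 − 4Q) − 70q_i − 2q_i², with Q = q_i + Σ_{j≠i} q_j.
First-order condition: 323 − 12q_i − 4Σ_{j≠i} q_j = 0.
With identical exporters, set every q_j = q: then 323 − 12q − 8q = 0, i.e. q = 323/20 = 16.15.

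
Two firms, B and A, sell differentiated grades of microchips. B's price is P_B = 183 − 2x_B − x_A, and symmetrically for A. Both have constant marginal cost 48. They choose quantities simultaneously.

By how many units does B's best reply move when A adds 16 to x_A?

Firm B's profit: π = x_B(183 − 2x_B − x_A) − 48x_B.
∂π/∂x_B = 135 − 4x_B − x_A = 0 ⇒ x_B = 33.75 − 0.25x_A.
The reaction-function slope is −0.25, so a 16-unit rise in x_A moves x_B by −0.25 × 16 = −4. B's best response falls — the actions are strategic substitutes.

-4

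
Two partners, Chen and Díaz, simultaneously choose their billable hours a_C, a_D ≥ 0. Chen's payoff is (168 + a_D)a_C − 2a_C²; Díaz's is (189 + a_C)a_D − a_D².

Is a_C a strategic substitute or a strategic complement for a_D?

Expanding Chen's payoff: 168a_C + a_Da_C − 2a_C².
∂π/∂a_C = 168 + a_D − 4a_C = 0, so a_C = 42 + 0.25a_D.
The best-response slope da_C/da_D = 0.25 > 0: the reaction function is upward-sloping, so the choices are strategic complements.

strategic complements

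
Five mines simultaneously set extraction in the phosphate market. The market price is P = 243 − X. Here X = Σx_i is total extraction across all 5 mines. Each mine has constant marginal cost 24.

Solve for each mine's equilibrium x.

A representative mine's profit is π_i = x_i(243 − X) − 24x_i, with X = x_i + Σ_{j≠i} x_j.
First-order condition: 219 − 2x_i − Σ_{j≠i} x_j = 0.
With identical mines, set every x_j = x: then 219 − 2x − 4x = 0, i.e. x = 219/6 = 36.5.

36.5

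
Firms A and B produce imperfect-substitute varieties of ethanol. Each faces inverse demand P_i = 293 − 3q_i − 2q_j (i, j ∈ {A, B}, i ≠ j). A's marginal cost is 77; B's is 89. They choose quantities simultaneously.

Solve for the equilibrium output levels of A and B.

Firm A's profit: π = q_A(293 − 3q_A − 2q_B) − 77q_A.
∂π/∂q_A = 216 − 6q_A − 2q_B = 0 ⇒ q_A = 36 − (1/3)q_B.
Similarly q_B = 34 − (1/3)q_A.
Plugging q_B into A's best response: q_A = 36 − (1/3)(34 − (1/3)q_A) ⇒ (8/9)q_A = 74/3, so q_A = 27.75.
Then q_B = 34 − (1/3)·27.75 = 24.75.

27.75, 24.75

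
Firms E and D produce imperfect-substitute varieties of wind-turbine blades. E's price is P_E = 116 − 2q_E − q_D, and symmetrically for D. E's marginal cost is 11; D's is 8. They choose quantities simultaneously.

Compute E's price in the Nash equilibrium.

Firm E's profit: π = q_E(116 − 2q_E − q_D) − 11q_E.
∂π/∂q_E = 105 − 4q_E − q_D = 0 ⇒ q_E = 26.25 − 0.25q_D.
Similarly q_D = 27 − 0.25q_E.
Substituting the second reaction function into the first: q_E = 26.25 − 0.25(27 − 0.25q_E), which gives 0.9375q_E = 19.5 ⇒ q_E = 20.8.
Then q_D = 27 − 0.25·20.8 = 21.8.
P_E = 116 − 2·20.8 − 21.8 = 52.6.

52.6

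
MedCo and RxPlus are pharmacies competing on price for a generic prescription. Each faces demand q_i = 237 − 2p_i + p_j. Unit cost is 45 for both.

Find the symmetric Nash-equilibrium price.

109

MedCo's profit: π = (p_{MedCo} − 45)(237 − 2p_{MedCo} + p_{RxPlus}).
∂π/∂p_{MedCo} = 327 − 4p_{MedCo} + p_{RxPlus} = 0 ⇒ p_{MedCo} = 81.75 + 0.25p_{RxPlus}.
By symmetry p_{RxPlus} = p_{MedCo}; substituting into the reaction function, 0.75p_{MedCo} = 81.75 and p_{MedCo} = 109.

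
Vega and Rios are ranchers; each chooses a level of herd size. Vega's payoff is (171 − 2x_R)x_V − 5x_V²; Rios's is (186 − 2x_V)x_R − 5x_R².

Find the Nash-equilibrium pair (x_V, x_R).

13.9375, 15.8125

Expanding Vega's payoff: 171x_V − 2x_Rx_V − 5x_V².
∂π/∂x_V = 171 − 2x_R − 10x_V = 0, so x_V = 17.1 − 0.2x_R.
Likewise for Rios: x_R = 18.6 − 0.2x_V.
Plugging x_R into Vega's best response: x_V = 17.1 − 0.2(18.6 − 0.2x_V) ⇒ 0.96x_V = 13.38, so x_V = 13.9375.
Then x_R = 18.6 − 0.2·13.9375 = 15.8125.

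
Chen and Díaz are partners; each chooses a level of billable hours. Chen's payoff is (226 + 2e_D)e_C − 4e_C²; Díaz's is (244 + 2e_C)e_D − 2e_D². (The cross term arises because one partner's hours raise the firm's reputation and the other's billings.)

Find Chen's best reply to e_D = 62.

Expanding Chen's payoff: 226e_C + 2e_De_C − 4e_C².
∂π/∂e_C = 226 + 2e_D − 8e_C = 0, so e_C = 28.25 + 0.25e_D.
At e_D = 62: e_C = 28.25 + 0.25·62 = 43.75.

43.75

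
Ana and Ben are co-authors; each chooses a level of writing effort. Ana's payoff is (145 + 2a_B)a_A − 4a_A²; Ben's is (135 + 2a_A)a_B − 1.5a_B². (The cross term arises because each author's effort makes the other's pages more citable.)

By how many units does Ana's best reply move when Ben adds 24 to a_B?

6

Expanding Ana's payoff: 145a_A + 2a_Ba_A − 4a_A².
∂π/∂a_A = 145 + 2a_B − 8a_A = 0, so a_A = 18.125 + 0.25a_B.
The reaction-function slope is 0.25, so a 24-unit rise in a_B moves a_A by 0.25 × 24 = 6. Ana's best response rises — the actions are strategic complements.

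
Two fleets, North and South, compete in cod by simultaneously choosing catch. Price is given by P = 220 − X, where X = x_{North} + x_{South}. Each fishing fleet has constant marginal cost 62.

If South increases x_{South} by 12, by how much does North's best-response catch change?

Fishing fleet North's profit: π = x_{North}(220 − (x_{North} + x_{South})) − 62x_{North}.
∂π/∂x_{North} = 158 − 2x_{North} − x_{South} = 0, so x_{North} = 79 − 0.5x_{South}.
The reaction-function slope is −0.5, so a 12-unit rise in x_{South} moves x_{North} by −0.5 × 12 = −6. North's best response falls — the actions are strategic substitutes.

-6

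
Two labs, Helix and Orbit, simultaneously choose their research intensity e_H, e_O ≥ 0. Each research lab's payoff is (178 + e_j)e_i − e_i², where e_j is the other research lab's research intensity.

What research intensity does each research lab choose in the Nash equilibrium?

Helix's payoff is (178 + e_O)e_H − e_H².
∂π/∂e_H = 178 + e_O − 2e_H = 0, so e_H = 89 + 0.5e_O.
By symmetry e_O = e_H; substituting into the reaction function, 0.5e_H = 89 and e_H = 178.

178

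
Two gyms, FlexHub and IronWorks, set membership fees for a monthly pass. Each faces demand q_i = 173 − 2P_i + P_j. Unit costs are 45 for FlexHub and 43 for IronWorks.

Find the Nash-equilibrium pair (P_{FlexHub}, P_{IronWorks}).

FlexHub's profit: π = (P_{FlexHub} − 45)(173 − 2P_{FlexHub} + P_{IronWorks}).
∂π/∂P_{FlexHub} = 263 − 4P_{FlexHub} + P_{IronWorks} = 0 ⇒ P_{FlexHub} = 65.75 + 0.25P_{IronWorks}.
Similarly P_{IronWorks} = 64.75 + 0.25P_{FlexHub}.
Solving the two reaction functions simultaneously: (1 − (0.25)(0.25))P_{FlexHub} = 65.75 + 0.25·64.75, so 0.9375P_{FlexHub} = 81.9375 and P_{FlexHub} = 87.4.
Then P_{IronWorks} = 64.75 + 0.25·87.4 = 86.6.

87.4, 86.6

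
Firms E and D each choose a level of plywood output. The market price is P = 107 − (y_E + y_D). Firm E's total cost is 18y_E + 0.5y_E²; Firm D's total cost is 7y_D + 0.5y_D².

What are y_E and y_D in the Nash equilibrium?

20.875, 26.375

Firm E's profit: π = y_E(107 − (y_E + y_D)) − 18y_E − 0.5y_E².
∂π/∂y_E = 89 − 3y_E − y_D = 0, so y_E = 89/3 − (1/3)y_D.
By the same steps for D: y_D = 100/3 − (1/3)y_E.
Substituting the second reaction function into the first: y_E = 89/3 − (1/3)(100/3 − (1/3)y_E), which gives (8/9)y_E = 167/9 ⇒ y_E = 20.875.
Then y_D = 100/3 − (1/3)·20.875 = 26.375.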